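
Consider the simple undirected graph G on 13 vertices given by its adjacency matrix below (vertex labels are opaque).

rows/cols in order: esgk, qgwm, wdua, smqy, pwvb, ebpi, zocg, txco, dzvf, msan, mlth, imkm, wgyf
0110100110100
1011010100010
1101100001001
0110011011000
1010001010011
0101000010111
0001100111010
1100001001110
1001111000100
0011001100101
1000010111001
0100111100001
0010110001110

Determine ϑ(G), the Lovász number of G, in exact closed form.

N(ebpi) = {qgwm, smqy, dzvf, mlth, imkm, wgyf}, |N(ebpi)| = 6.
N(wdua) = {esgk, qgwm, smqy, pwvb, msan, wgyf}, |N(wdua)| = 6.
N(txco) = {esgk, qgwm, zocg, msan, mlth, imkm}, |N(txco)| = 6.
Vertex dzvf has 6 neighbors: esgk, smqy, pwvb, ebpi, zocg, mlth.
Every vertex has degree 6 (N=13); SR(13,6,2,3) — a Paley graph.
The 3 distinct eigenvalues: [6.0, 1.3028, -2.3028].
ϑ = −N·λ_min/(λ_max−λ_min) = −13·(-sqrt(13)/2 - 1/2)/(6−(-sqrt(13)/2 - 1/2)) = sqrt(13).
Numerically 3.605551275.

sqrt(13)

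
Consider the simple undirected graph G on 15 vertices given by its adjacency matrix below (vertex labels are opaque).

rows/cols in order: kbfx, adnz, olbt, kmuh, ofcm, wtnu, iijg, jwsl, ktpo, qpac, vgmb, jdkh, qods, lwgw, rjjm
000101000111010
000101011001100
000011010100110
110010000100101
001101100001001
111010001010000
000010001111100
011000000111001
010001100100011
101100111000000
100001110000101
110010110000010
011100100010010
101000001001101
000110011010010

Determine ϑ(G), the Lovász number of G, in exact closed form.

5

deg(wtnu) = 6; N(wtnu) = {kbfx, adnz, olbt, ofcm, ktpo, vgmb}.
Vertex olbt has 6 neighbors: ofcm, wtnu, jwsl, qpac, qods, lwgw.
Vertex rjjm has 6 neighbors: kmuh, ofcm, jwsl, ktpo, vgmb, lwgw.
N(iijg) = {ofcm, ktpo, qpac, vgmb, jdkh, qods}, |N(iijg)| = 6.
15-vertex 6-regular graph: Kneser-type, 2-subsets of [6].
spec(A) ≈ [6.0, 1.0, -3.0] (distinct, 3 d.p.).
ϑ = −N·λ_min/(λ_max−λ_min) = −15·(-3)/(6−(-3)) = 5.
≈ 5.000000 (to 6 d.p.).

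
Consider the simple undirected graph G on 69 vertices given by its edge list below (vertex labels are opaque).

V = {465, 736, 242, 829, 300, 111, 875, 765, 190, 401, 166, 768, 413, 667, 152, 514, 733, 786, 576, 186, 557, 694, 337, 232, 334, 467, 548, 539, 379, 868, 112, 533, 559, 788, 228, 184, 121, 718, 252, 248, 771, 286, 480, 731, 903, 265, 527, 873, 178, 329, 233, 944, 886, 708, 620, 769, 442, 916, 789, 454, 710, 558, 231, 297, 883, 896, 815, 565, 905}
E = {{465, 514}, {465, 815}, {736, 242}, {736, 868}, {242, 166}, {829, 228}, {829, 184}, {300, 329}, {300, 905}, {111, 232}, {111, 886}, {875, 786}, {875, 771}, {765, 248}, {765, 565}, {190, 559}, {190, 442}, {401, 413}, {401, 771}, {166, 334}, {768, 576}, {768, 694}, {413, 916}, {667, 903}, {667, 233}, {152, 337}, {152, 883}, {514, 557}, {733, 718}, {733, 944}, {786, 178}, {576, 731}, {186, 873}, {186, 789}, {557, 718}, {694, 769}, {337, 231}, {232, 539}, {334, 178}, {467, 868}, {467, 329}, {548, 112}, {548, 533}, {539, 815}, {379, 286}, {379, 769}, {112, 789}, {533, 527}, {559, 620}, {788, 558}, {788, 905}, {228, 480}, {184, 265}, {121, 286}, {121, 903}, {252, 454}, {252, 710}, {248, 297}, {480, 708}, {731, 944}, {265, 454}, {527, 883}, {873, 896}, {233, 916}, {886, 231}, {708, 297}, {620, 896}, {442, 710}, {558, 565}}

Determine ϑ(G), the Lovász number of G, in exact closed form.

Vertex 667 has 2 neighbors: 903, 233.
N(769) = {694, 379}, |N(769)| = 2.
N(548) = {112, 533}, |N(548)| = 2.
deg(480) = 2; N(480) = {228, 708}.
Every vertex has degree 2 (N=69); a single 69-cycle (edge-transitive).
The 35 distinct eigenvalues: [2.0, 1.99171, 1.96692, 1.92583, 1.86879, 1.79626, 1.70884, 1.60726, 1.49237, 1.36511, 1.22653, 1.0778, 0.92013, 0.75484, 0.58329, 0.40691, 0.22716, 0.04553, -0.13648, -0.31737, -0.49562, -0.66976, -0.83835, -1.0, -1.15336, -1.29716, -1.43022, -1.55142, -1.65977, -1.75437, -1.83442, -1.89928, -1.9484, -1.98137, -1.99793].
−69·(-2*cos(pi/69)) / ((2)−(-2*cos(pi/69))) = 69*cos(pi/69)/(cos(pi/69) + 1) = ϑ(G).
= 34.4821… (decimal).
34 ≤ 69*cos(pi/69)/(cos(pi/69) + 1) ≤ 35: both strict.

69*cos(pi/69)/(cos(pi/69) + 1)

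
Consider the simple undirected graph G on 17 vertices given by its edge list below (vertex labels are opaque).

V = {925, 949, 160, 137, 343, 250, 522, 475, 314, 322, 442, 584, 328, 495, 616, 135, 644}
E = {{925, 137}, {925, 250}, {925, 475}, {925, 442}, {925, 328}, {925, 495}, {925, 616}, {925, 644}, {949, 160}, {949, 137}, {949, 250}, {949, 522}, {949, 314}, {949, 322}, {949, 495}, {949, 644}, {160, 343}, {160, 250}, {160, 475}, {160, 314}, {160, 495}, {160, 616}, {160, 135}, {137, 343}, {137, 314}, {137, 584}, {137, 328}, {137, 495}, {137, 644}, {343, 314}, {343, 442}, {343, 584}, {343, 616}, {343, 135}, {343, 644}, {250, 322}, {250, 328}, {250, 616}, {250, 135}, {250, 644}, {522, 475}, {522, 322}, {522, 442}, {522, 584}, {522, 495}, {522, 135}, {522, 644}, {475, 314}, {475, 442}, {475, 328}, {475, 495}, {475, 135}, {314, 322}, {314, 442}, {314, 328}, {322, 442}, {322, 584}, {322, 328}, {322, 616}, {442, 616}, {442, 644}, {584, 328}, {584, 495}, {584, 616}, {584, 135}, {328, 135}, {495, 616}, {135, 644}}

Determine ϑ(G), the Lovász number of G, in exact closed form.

sqrt(17)

Vertex 322 has 8 neighbors: 949, 250, 522, 314, 442, 584, 328, 616.
deg(925) = 8; N(925) = {137, 250, 475, 442, 328, 495, 616, 644}.
deg(475) = 8; N(475) = {925, 160, 522, 314, 442, 328, 495, 135}.
Vertex 522 has 8 neighbors: 949, 475, 322, 442, 584, 495, 135, 644.
8-regular, N=17; Paley(17): SR with (k,λ,μ)=(8,3,4).
The 3 distinct eigenvalues: [8.0, 1.561553, -2.561553].
Lovász (edge-transitive): ϑ = −17·(-sqrt(17)/2 - 1/2)/((8)−(-sqrt(17)/2 - 1/2)) = sqrt(17).
Numerically 4.12310563.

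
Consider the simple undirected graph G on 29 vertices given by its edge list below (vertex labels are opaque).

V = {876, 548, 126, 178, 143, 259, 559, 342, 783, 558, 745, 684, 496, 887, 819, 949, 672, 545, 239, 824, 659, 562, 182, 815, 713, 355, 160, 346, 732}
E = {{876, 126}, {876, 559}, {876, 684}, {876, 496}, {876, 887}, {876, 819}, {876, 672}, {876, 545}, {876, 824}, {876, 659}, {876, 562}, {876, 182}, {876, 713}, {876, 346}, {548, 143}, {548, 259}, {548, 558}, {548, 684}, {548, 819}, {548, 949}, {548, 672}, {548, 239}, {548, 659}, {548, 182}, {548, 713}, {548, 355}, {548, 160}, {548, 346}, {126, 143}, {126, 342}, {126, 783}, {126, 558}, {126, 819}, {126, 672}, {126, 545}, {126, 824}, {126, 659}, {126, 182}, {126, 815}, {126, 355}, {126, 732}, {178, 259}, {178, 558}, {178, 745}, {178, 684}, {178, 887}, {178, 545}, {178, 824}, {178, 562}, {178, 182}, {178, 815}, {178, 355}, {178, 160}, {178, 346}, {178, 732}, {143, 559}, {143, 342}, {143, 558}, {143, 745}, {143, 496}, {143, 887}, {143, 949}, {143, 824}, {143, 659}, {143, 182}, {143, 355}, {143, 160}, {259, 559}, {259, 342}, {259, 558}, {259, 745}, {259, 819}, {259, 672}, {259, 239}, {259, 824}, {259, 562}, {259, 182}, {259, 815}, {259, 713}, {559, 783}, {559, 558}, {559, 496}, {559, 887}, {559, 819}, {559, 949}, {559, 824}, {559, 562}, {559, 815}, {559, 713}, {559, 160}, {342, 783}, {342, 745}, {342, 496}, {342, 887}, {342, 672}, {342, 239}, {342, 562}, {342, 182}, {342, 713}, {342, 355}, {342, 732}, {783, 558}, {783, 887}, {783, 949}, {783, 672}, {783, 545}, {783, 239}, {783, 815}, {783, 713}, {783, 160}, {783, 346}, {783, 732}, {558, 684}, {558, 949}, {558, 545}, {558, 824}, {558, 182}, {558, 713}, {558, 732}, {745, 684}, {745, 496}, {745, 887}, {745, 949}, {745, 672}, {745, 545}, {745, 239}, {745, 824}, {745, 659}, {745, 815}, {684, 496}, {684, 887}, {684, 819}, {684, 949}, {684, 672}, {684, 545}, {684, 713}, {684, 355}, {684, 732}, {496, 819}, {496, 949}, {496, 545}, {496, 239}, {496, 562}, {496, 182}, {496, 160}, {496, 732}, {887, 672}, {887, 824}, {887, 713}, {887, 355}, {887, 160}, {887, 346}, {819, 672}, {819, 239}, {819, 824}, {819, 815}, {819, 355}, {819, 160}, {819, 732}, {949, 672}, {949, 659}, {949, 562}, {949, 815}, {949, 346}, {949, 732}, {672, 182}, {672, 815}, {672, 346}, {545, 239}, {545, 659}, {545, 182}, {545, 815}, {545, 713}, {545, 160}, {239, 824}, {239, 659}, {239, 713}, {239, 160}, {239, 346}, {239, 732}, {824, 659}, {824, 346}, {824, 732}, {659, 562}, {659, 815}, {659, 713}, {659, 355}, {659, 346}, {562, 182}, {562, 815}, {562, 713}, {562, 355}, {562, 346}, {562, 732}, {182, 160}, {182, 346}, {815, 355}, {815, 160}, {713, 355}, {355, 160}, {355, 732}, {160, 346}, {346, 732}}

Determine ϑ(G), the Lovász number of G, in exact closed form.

Vertex 178 has 14 neighbors: 259, 558, 745, 684, 887, 545, 824, 562, 182, 815, 355, 160, 346, 732.
deg(815) = 14; N(815) = {126, 178, 259, 559, 783, 745, 819, 949, 672, 545, 659, 562, 355, 160}.
N(819) = {876, 548, 126, 259, 559, 684, 496, 672, 239, 824, 815, 355, 160, 732}, |N(819)| = 14.
deg(713) = 14; N(713) = {876, 548, 259, 559, 342, 783, 558, 684, 887, 545, 239, 659, 562, 355}.
Every vertex has degree 14 (N=29); Paley(29): SR with (k,λ,μ)=(14,6,7).
The 3 distinct eigenvalues: [14.0, 2.19258, -3.19258].
With N=29: ϑ(G) = 29·(-(-sqrt(29)/2 - 1/2))/(14−(-sqrt(29)/2 - 1/2)) = sqrt(29).
Numerically 5.3852.

sqrt(29)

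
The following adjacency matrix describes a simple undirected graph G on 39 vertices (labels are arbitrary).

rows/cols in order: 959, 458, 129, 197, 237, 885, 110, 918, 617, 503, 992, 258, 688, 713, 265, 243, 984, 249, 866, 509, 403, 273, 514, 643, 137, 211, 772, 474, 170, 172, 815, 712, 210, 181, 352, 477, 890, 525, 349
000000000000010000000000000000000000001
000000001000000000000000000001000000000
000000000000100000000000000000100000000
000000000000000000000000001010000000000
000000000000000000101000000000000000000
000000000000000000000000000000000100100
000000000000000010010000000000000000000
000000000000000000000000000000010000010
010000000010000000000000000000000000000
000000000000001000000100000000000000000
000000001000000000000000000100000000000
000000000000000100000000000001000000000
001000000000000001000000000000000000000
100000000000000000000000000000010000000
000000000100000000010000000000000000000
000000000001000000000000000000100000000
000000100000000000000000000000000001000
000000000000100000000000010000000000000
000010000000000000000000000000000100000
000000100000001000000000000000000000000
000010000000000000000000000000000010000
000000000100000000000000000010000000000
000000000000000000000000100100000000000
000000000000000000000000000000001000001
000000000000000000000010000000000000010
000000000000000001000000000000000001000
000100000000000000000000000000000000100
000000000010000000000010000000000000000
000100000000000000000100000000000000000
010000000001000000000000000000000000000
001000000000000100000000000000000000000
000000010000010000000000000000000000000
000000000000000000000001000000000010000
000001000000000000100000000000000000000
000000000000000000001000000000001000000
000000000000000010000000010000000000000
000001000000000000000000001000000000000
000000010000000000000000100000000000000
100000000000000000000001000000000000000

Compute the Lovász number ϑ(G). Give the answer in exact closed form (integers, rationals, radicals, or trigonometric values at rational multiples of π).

N(772) = {197, 890}, |N(772)| = 2.
deg(815) = 2; N(815) = {129, 243}.
N(352) = {403, 210}, |N(352)| = 2.
Vertex 243 has 2 neighbors: 258, 815.
G on 39 vertices is 2-regular; the odd cycle C_{39}.
spec(A) ≈ [2.0, 1.9741, 1.8971, 1.7709, 1.5989, 1.3854, 1.1361, 0.8574, 0.5564, 0.2411, -0.0805, -0.4001, -0.7092, -1.0, -1.2649, -1.497, -1.6904, -1.84, -1.9419, -1.9935] (distinct, 4 d.p.).
Lovász (edge-transitive): ϑ = −39·(-2*cos(pi/39))/((2)−(-2*cos(pi/39))) = 39*cos(pi/39)/(cos(pi/39) + 1).
= 19.4683324… (decimal).
19 ≤ 39*cos(pi/39)/(cos(pi/39) + 1) ≤ 20: both strict.

39*cos(pi/39)/(cos(pi/39) + 1)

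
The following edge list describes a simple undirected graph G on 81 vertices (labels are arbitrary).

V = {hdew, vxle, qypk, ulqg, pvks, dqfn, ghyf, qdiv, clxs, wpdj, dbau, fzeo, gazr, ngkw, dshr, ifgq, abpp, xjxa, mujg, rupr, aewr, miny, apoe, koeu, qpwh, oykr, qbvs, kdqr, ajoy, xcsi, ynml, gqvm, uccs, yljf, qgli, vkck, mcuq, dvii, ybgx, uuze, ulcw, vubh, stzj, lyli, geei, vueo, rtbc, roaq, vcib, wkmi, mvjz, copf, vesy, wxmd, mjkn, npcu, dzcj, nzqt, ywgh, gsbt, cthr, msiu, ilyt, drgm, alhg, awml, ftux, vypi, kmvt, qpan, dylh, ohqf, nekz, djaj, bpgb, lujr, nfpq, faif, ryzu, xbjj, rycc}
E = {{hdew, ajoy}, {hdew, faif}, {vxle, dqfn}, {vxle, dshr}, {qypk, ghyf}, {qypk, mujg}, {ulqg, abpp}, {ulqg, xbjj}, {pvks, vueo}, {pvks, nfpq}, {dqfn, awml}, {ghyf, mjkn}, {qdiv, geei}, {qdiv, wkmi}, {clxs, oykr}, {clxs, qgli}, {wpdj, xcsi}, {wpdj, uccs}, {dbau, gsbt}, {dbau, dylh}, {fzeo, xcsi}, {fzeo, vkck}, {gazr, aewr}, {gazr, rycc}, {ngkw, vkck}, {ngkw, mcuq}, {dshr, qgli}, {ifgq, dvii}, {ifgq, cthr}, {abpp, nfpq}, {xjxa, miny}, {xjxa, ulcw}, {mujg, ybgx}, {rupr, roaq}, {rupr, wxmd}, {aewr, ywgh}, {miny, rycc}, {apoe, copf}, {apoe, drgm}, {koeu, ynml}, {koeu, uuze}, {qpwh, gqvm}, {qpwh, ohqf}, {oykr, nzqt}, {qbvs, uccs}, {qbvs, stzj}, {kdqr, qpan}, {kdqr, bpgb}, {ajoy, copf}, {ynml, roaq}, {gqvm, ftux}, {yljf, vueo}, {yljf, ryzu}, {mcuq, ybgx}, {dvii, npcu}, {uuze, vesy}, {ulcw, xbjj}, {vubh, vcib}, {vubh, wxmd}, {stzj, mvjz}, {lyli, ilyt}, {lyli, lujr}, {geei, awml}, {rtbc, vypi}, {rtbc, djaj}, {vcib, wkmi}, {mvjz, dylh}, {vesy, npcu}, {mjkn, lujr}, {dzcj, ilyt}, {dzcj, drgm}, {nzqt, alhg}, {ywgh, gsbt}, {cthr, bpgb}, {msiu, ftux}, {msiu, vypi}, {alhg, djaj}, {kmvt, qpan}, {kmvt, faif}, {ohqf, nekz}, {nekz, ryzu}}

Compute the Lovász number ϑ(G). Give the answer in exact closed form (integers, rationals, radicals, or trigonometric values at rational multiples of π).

81*cos(pi/81)/(cos(pi/81) + 1)

N(uccs) = {wpdj, qbvs}, |N(uccs)| = 2.
Vertex ftux has 2 neighbors: gqvm, msiu.
N(ywgh) = {aewr, gsbt}, |N(ywgh)| = 2.
deg(pvks) = 2; N(pvks) = {vueo, nfpq}.
deg(v) = 2 for all v (|V|=81); a single 81-cycle (edge-transitive).
spec(A) ≈ [2.0, 1.993986, 1.97598, 1.94609, 1.904496, 1.851448, 1.787265, 1.712334, 1.627104, 1.532089, 1.427859, 1.315043, 1.194317, 1.066409, 0.932087, 0.79216, 0.647468, 0.498882, 0.347296, 0.193622, 0.038783, -0.11629, -0.270663, -0.423408, -0.573606, -0.720355, -0.862772, -1.0, -1.131214, -1.255624, -1.372483, -1.481088, -1.580785, -1.670976, -1.751116, -1.820726, -1.879385, -1.926742, -1.962511, -1.986477, -1.998496] (distinct, 6 d.p.).
λ_max=2, λ_min=-2*cos(pi/81); ϑ = −81·λ_min/(λ_max−λ_min) = 81*cos(pi/81)/(cos(pi/81) + 1).
= 40.48476531… (decimal).
α=40, χ(Ḡ)=41; ϑ=81*cos(pi/81)/(cos(pi/81) + 1) lies between (both strict).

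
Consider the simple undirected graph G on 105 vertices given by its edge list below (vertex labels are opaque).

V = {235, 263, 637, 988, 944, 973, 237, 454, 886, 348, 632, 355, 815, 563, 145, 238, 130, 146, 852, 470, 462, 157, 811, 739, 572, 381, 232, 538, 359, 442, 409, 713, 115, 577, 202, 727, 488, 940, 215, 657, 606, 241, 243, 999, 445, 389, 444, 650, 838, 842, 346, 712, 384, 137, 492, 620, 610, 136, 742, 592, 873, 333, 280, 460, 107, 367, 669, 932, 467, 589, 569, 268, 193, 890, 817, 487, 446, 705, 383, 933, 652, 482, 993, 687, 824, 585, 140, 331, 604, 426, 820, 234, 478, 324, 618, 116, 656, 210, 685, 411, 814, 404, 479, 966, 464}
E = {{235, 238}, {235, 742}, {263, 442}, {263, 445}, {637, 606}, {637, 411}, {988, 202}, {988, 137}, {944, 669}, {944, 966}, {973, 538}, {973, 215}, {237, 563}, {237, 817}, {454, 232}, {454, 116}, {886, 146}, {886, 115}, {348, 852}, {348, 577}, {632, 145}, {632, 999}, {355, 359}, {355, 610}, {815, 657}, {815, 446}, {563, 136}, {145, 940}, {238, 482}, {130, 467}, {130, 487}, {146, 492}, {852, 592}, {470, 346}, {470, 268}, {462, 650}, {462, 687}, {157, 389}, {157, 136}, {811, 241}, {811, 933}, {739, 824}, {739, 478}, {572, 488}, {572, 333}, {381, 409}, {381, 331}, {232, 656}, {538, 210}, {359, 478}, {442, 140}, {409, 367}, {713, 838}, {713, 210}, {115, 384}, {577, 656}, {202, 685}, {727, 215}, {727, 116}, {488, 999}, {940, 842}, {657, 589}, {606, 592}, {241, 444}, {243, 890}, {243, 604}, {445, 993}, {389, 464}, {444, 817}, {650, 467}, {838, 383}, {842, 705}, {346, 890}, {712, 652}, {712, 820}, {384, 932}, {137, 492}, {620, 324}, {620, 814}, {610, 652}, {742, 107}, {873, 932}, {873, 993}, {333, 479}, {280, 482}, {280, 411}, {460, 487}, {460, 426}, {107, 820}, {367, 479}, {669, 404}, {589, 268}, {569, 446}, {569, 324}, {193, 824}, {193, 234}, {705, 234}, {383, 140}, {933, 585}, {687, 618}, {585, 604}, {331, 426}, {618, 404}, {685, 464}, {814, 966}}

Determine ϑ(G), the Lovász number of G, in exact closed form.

N(136) = {563, 157}, |N(136)| = 2.
N(107) = {742, 820}, |N(107)| = 2.
deg(140) = 2; N(140) = {442, 383}.
N(592) = {852, 606}, |N(592)| = 2.
105-vertex 2-regular graph: this is C_{105}, the 105-cycle.
The 53 distinct eigenvalues: [2.0, 1.9964, 1.9857, 1.9679, 1.943, 1.9111, 1.8725, 1.8271, 1.7752, 1.7169, 1.6525, 1.5821, 1.5061, 1.4248, 1.3383, 1.247, 1.1512, 1.0514, 0.9477, 0.8407, 0.7307, 0.618, 0.5032, 0.3865, 0.2685, 0.1495, 0.0299, -0.0897, -0.2091, -0.3276, -0.445, -0.5609, -0.6747, -0.7861, -0.8946, -1.0, -1.1018, -1.1996, -1.2932, -1.3821, -1.4661, -1.5448, -1.618, -1.6854, -1.7468, -1.8019, -1.8506, -1.8927, -1.9279, -1.9563, -1.9777, -1.9919, -1.9991].
Lovász: ϑ = −105(-2*cos(pi/105))/(2+-(-1)*2*cos(pi/105)) = 105*cos(pi/105)/(cos(pi/105) + 1).
= 52.48825… (decimal).
52 ≤ 105*cos(pi/105)/(cos(pi/105) + 1) ≤ 53: both strict.

105*cos(pi/105)/(cos(pi/105) + 1)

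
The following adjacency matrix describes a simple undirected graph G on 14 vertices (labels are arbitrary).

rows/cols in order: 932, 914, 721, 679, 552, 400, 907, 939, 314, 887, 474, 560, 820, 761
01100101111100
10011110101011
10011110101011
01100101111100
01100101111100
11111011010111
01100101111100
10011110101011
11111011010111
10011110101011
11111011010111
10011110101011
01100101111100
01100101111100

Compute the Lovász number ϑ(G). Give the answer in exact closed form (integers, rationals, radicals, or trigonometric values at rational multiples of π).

6

N(820) = {914, 721, 400, 939, 314, 887, 474, 560}, |N(820)| = 8.
N(560) = {932, 679, 552, 400, 907, 314, 474, 820, 761}, |N(560)| = 9.
Vertex 474 has 11 neighbors: 932, 914, 721, 679, 552, 907, 939, 887, 560, 820, 761.
deg(679) = 8; N(679) = {914, 721, 400, 939, 314, 887, 474, 560}.
K_{6,5,3} (perfect); ϑ(G) = α(G) = max{6,5,3} = 6.
Numerically 6.00000.
6 ≤ 6 ≤ 6: collapsed.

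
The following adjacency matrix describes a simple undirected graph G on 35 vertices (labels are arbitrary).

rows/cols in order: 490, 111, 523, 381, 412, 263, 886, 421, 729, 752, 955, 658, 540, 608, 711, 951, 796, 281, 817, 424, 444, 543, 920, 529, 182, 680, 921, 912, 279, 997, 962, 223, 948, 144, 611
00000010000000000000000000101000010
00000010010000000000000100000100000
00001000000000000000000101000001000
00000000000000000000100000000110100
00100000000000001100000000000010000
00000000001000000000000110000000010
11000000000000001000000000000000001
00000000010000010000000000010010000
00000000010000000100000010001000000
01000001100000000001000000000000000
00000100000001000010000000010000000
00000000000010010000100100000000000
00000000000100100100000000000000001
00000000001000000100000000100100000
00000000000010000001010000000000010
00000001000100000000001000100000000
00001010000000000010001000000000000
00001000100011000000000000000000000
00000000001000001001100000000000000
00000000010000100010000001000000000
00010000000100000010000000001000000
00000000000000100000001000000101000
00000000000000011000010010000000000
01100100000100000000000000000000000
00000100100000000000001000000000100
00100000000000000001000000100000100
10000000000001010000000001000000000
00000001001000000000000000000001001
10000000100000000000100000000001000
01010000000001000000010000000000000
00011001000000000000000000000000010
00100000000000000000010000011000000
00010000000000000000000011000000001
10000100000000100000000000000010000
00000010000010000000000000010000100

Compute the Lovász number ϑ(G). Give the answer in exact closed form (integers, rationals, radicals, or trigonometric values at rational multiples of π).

Vertex 223 has 4 neighbors: 523, 543, 912, 279.
deg(955) = 4; N(955) = {263, 608, 817, 912}.
N(111) = {886, 752, 529, 997}, |N(111)| = 4.
N(523) = {412, 529, 680, 223}, |N(523)| = 4.
Regular of degree 4 on 35 vertices: Kneser K(7,3) on C(7,3)=35 vertices.
A has 4 distinct eigenvalues ≈ [4.0, 2.0, -1.0, -3.0].
−35·(-3) / ((4)−(-3)) = 15 = ϑ(G).
Numerically 15.00000.

15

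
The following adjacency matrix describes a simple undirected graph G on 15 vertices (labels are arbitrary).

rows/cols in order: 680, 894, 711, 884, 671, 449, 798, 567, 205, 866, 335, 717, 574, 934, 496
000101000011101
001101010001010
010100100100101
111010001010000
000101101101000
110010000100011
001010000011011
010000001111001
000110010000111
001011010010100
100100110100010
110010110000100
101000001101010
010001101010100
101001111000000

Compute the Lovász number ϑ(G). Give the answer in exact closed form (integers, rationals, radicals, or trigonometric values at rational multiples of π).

deg(205) = 6; N(205) = {884, 671, 567, 574, 934, 496}.
Vertex 717 has 6 neighbors: 680, 894, 671, 798, 567, 574.
N(680) = {884, 449, 335, 717, 574, 496}, |N(680)| = 6.
N(574) = {680, 711, 205, 866, 717, 934}, |N(574)| = 6.
6-regular, N=15; Kneser K(6,2) on C(6,2)=15 vertices.
The 3 distinct eigenvalues: [6.0, 1.0, -3.0].
With N=15: ϑ(G) = 15·(-1*(-3))/(6−(-3)) = 5.
= 5.0000000… (decimal).

5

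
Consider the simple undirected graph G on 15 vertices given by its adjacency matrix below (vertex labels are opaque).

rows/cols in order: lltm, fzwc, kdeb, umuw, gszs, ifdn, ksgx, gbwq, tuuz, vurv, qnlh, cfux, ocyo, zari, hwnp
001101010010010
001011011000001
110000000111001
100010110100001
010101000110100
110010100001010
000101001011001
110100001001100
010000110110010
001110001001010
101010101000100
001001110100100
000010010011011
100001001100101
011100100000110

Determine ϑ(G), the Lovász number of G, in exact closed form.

deg(lltm) = 6; N(lltm) = {kdeb, umuw, ifdn, gbwq, qnlh, zari}.
deg(kdeb) = 6; N(kdeb) = {lltm, fzwc, vurv, qnlh, cfux, hwnp}.
N(fzwc) = {kdeb, gszs, ifdn, gbwq, tuuz, hwnp}, |N(fzwc)| = 6.
Vertex gbwq has 6 neighbors: lltm, fzwc, umuw, tuuz, cfux, ocyo.
15-vertex 6-regular graph: Kneser K(6,2) on C(6,2)=15 vertices.
The 3 distinct eigenvalues: [6.0, 1.0, -3.0].
λ_max=6, λ_min=-3; ϑ = −15·λ_min/(λ_max−λ_min) = 5.
≈ 5.000000000 (to 9 d.p.).

5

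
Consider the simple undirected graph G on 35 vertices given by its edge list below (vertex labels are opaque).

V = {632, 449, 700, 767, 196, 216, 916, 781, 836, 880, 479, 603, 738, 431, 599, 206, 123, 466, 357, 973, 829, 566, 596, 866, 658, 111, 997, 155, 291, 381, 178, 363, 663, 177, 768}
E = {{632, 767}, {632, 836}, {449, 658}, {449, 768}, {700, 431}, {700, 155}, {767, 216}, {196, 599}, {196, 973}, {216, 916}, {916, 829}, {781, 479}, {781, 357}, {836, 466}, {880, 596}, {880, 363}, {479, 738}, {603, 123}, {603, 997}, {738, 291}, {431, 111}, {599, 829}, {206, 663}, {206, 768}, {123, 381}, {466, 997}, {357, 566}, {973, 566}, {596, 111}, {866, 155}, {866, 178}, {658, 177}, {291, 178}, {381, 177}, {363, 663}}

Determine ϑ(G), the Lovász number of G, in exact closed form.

deg(829) = 2; N(829) = {916, 599}.
N(596) = {880, 111}, |N(596)| = 2.
Vertex 916 has 2 neighbors: 216, 829.
Vertex 381 has 2 neighbors: 123, 177.
deg(v) = 2 for all v (|V|=35); a single 35-cycle (edge-transitive).
A has 18 distinct eigenvalues ≈ [2.0, 1.96786, 1.87247, 1.7169, 1.50614, 1.24698, 0.94774, 0.61803, 0.26847, -0.08973, -0.44504, -0.78605, -1.10179, -1.38213, -1.61803, -1.80194, -1.92793, -1.99195].
With N=35: ϑ(G) = 35·(-(-1)*2*cos(pi/35))/(2−(-2*cos(pi/35))) = 35*cos(pi/35)/(cos(pi/35) + 1).
ϑ(G) ≈ 17.46470403.
17 ≤ 35*cos(pi/35)/(cos(pi/35) + 1) ≤ 18: both strict.

35*cos(pi/35)/(cos(pi/35) + 1)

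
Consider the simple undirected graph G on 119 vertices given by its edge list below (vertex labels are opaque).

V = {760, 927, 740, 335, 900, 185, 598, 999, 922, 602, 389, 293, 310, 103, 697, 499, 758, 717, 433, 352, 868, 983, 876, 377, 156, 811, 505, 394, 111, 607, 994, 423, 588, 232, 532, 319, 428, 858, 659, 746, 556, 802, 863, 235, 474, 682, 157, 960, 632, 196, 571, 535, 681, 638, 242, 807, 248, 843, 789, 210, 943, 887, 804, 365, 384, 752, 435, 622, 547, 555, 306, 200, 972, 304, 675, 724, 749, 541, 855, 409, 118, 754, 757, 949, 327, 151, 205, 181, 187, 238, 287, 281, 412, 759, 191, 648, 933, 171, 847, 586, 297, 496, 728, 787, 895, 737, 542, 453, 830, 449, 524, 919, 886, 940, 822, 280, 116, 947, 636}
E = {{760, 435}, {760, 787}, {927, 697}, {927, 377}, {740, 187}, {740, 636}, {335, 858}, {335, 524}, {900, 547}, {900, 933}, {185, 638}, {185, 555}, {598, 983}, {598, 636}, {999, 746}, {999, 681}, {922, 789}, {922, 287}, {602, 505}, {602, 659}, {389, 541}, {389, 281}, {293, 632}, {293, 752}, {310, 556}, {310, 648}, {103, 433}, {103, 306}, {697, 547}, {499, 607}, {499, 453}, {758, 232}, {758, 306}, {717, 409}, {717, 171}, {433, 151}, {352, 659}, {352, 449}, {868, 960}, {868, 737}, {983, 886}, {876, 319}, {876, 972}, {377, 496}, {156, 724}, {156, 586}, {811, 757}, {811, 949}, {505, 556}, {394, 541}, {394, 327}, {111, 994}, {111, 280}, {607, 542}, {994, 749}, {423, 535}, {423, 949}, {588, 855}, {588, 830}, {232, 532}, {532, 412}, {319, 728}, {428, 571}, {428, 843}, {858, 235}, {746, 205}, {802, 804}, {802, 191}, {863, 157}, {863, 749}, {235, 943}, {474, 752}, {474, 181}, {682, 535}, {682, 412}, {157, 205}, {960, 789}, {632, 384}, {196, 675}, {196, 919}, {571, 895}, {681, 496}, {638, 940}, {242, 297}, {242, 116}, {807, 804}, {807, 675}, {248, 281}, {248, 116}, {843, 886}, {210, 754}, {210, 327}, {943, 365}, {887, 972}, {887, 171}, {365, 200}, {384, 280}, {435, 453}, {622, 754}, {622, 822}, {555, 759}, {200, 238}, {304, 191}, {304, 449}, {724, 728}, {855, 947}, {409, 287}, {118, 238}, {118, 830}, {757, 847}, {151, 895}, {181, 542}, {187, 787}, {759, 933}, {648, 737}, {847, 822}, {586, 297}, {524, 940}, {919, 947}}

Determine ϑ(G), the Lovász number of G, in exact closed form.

deg(588) = 2; N(588) = {855, 830}.
N(728) = {319, 724}, |N(728)| = 2.
Vertex 435 has 2 neighbors: 760, 453.
N(118) = {238, 830}, |N(118)| = 2.
Every vertex has degree 2 (N=119); the odd cycle C_{119}.
Distinct eigenvalues (to 3 d.p.): [2.0, 1.997, 1.989, 1.975, 1.956, 1.931, 1.9, 1.865, 1.824, 1.778, 1.728, 1.672, 1.612, 1.547, 1.478, 1.405, 1.328, 1.247, 1.163, 1.075, 0.985, 0.891, 0.796, 0.698, 0.598, 0.496, 0.393, 0.289, 0.185, 0.079, -0.026, -0.132, -0.237, -0.342, -0.445, -0.547, -0.648, -0.747, -0.844, -0.938, -1.03, -1.119, -1.205, -1.288, -1.367, -1.442, -1.513, -1.58, -1.642, -1.7, -1.754, -1.802, -1.845, -1.883, -1.916, -1.944, -1.966, -1.983, -1.994, -1.999].
Lovász (edge-transitive): ϑ = −119·(-2*cos(pi/119))/((2)−(-2*cos(pi/119))) = 119*cos(pi/119)/(cos(pi/119) + 1).
ϑ(G) ≈ 59.489632.
Lovász sandwich 59 ≤ 119*cos(pi/119)/(cos(pi/119) + 1) ≤ 60: both strict.

119*cos(pi/119)/(cos(pi/119) + 1)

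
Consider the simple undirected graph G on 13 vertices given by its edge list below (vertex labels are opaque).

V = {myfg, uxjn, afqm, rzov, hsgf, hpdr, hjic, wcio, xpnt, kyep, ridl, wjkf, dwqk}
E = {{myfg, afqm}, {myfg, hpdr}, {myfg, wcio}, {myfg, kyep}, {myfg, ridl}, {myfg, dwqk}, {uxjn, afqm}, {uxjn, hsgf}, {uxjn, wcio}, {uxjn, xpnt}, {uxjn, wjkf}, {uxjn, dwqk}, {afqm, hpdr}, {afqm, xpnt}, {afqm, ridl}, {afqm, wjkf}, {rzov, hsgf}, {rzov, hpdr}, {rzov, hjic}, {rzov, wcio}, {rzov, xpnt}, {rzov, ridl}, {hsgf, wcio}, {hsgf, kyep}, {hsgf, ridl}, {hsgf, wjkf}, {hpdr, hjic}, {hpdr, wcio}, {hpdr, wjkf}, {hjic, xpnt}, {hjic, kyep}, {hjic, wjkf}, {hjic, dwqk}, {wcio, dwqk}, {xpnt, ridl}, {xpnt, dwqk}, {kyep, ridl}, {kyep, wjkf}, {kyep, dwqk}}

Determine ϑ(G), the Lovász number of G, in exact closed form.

N(hpdr) = {myfg, afqm, rzov, hjic, wcio, wjkf}, |N(hpdr)| = 6.
N(afqm) = {myfg, uxjn, hpdr, xpnt, ridl, wjkf}, |N(afqm)| = 6.
N(uxjn) = {afqm, hsgf, wcio, xpnt, wjkf, dwqk}, |N(uxjn)| = 6.
N(rzov) = {hsgf, hpdr, hjic, wcio, xpnt, ridl}, |N(rzov)| = 6.
G on 13 vertices is 6-regular; Paley(13): SR with (k,λ,μ)=(6,2,3).
A has 3 distinct eigenvalues ≈ [6.0, 1.30278, -2.30278].
−13·(-sqrt(13)/2 - 1/2) / ((6)−(-sqrt(13)/2 - 1/2)) = sqrt(13) = ϑ(G).
= 3.60555… (decimal).

sqrt(13)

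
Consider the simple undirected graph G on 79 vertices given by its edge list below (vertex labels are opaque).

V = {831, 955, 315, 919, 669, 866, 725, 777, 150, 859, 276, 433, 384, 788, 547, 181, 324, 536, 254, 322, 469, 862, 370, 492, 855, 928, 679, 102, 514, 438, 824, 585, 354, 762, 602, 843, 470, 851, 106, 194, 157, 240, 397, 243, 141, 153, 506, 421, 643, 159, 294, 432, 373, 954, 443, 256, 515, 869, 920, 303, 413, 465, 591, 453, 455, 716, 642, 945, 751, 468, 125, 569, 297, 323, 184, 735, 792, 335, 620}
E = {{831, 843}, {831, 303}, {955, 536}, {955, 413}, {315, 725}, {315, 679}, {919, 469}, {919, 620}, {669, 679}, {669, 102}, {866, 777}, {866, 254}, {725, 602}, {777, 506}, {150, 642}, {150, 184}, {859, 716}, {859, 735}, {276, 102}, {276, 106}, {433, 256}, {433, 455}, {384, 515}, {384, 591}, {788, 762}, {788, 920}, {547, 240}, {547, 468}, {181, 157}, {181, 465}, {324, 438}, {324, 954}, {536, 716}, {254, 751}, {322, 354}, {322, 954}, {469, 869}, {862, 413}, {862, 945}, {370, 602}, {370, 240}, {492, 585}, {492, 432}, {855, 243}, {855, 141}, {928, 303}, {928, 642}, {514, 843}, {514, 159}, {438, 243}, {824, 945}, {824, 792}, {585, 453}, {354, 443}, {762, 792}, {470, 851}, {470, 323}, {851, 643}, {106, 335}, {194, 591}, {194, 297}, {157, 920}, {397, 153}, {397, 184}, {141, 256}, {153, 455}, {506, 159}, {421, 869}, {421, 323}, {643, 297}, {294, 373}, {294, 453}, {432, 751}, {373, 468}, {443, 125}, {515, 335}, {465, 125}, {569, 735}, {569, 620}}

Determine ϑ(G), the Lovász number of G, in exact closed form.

deg(569) = 2; N(569) = {735, 620}.
N(954) = {324, 322}, |N(954)| = 2.
deg(762) = 2; N(762) = {788, 792}.
Vertex 843 has 2 neighbors: 831, 514.
Regular of degree 2 on 79 vertices: a single 79-cycle (edge-transitive).
A has 40 distinct eigenvalues ≈ [2.0, 1.9937, 1.9748, 1.9433, 1.8996, 1.8439, 1.7766, 1.698, 1.6086, 1.5091, 1.4001, 1.2822, 1.1562, 1.0229, 0.8831, 0.7377, 0.5877, 0.434, 0.2775, 0.1192, -0.0398, -0.1985, -0.356, -0.5112, -0.6632, -0.8111, -0.9537, -1.0904, -1.2202, -1.3422, -1.4558, -1.5601, -1.6546, -1.7386, -1.8117, -1.8733, -1.923, -1.9606, -1.9858, -1.9984].
λ_max=2, λ_min=-2*cos(pi/79); ϑ = −79·λ_min/(λ_max−λ_min) = 79*cos(pi/79)/(cos(pi/79) + 1).
ϑ(G) ≈ 39.48437942.
Check 39 ≤ 79*cos(pi/79)/(cos(pi/79) + 1) ≤ 40: both strict.

79*cos(pi/79)/(cos(pi/79) + 1)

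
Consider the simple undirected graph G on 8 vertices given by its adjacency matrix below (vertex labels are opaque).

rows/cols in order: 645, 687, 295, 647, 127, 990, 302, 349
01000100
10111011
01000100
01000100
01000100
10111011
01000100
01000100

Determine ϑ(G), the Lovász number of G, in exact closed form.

6

N(295) = {687, 990}, |N(295)| = 2.
N(990) = {645, 295, 647, 127, 302, 349}, |N(990)| = 6.
deg(127) = 2; N(127) = {687, 990}.
N(687) = {645, 295, 647, 127, 302, 349}, |N(687)| = 6.
Complete 2-partite, parts [6, 2]: perfect, ϑ = α = 6.
≈ 6.000000 (to 6 d.p.).
6 ≤ 6 ≤ 6: collapsed.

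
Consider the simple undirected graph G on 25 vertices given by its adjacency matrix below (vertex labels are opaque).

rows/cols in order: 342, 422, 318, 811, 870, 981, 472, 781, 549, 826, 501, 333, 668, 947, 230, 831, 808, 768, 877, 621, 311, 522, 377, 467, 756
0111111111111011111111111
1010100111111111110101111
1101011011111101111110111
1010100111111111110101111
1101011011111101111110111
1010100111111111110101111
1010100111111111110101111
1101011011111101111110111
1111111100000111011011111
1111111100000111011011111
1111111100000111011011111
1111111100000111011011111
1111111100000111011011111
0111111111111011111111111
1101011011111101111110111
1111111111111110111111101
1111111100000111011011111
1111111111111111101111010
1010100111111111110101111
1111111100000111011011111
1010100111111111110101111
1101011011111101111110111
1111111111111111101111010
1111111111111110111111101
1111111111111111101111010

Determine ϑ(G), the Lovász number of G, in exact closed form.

7

deg(981) = 19; N(981) = {342, 318, 870, 781, 549, 826, 501, 333, 668, 947, 230, 831, 808, 768, 621, 522, 377, 467, 756}.
N(808) = {342, 422, 318, 811, 870, 981, 472, 781, 947, 230, 831, 768, 877, 311, 522, 377, 467, 756}, |N(808)| = 18.
deg(467) = 23; N(467) = {342, 422, 318, 811, 870, 981, 472, 781, 549, 826, 501, 333, 668, 947, 230, 808, 768, 877, 621, 311, 522, 377, 756}.
Vertex 621 has 18 neighbors: 342, 422, 318, 811, 870, 981, 472, 781, 947, 230, 831, 768, 877, 311, 522, 377, 467, 756.
K_{7,6,5,3,2,2} (perfect); ϑ(G) = α(G) = max{7,6,5,3,2,2} = 7.
Numerically 7.000000000.
Sandwich: α(G)=7 ≤ ϑ(G)=7 ≤ χ(Ḡ)=7 (collapsed).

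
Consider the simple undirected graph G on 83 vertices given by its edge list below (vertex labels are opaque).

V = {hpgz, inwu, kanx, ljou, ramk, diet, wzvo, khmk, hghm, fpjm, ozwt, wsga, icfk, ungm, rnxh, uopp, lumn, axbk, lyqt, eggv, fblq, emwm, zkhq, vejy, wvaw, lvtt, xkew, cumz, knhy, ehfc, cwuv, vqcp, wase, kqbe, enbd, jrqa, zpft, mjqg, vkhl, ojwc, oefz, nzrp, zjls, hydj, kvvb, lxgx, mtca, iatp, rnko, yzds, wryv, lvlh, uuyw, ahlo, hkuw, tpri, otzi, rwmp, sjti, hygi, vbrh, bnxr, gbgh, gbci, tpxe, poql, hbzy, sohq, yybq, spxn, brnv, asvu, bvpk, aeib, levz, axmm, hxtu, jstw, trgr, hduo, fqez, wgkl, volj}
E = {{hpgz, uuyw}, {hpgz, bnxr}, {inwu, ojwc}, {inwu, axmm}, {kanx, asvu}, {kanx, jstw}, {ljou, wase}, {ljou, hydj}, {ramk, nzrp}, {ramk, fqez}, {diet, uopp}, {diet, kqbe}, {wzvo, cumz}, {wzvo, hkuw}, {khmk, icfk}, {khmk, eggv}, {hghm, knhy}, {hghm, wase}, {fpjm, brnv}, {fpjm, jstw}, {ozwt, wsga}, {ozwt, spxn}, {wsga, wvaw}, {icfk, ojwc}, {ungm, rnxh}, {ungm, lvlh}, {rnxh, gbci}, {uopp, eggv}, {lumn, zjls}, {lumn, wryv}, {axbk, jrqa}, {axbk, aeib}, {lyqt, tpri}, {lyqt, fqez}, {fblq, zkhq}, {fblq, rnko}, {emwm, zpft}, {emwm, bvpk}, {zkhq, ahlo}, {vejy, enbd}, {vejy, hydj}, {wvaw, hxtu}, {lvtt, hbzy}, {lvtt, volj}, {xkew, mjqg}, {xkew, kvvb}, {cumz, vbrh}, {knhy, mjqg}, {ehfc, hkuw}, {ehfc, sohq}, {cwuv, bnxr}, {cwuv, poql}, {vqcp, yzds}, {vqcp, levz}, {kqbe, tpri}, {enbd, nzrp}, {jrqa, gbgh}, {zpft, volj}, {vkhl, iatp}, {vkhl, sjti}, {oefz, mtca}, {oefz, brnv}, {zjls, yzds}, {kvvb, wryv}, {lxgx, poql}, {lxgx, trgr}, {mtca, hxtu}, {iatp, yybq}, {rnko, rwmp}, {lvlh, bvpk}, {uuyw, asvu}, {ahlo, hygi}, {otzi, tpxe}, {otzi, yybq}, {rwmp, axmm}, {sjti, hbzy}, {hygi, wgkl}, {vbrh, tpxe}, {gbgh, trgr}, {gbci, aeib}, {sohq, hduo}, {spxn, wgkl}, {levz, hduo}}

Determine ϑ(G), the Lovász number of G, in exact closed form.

83*cos(pi/83)/(cos(pi/83) + 1)

deg(lxgx) = 2; N(lxgx) = {poql, trgr}.
Vertex ozwt has 2 neighbors: wsga, spxn.
deg(ehfc) = 2; N(ehfc) = {hkuw, sohq}.
N(uopp) = {diet, eggv}, |N(uopp)| = 2.
G on 83 vertices is 2-regular; a single 83-cycle (edge-transitive).
Distinct eigenvalues (to 5 d.p.): [2.0, 1.99427, 1.97712, 1.94865, 1.90901, 1.85844, 1.79722, 1.72571, 1.64431, 1.5535, 1.45378, 1.34575, 1.23, 1.1072, 0.97807, 0.84333, 0.70376, 0.56016, 0.41335, 0.26418, 0.11349, -0.03785, -0.18897, -0.33901, -0.48711, -0.63242, -0.7741, -0.91135, -1.04338, -1.16944, -1.28879, -1.40077, -1.50472, -1.60005, -1.68622, -1.76273, -1.82914, -1.88507, -1.93021, -1.96429, -1.98712, -1.99857].
Lovász: ϑ = −83(-2*cos(pi/83))/(2+-(-1)*2*cos(pi/83)) = 83*cos(pi/83)/(cos(pi/83) + 1).
Numerically 41.48513.
α=41, χ(Ḡ)=42; ϑ=83*cos(pi/83)/(cos(pi/83) + 1) lies between (both strict).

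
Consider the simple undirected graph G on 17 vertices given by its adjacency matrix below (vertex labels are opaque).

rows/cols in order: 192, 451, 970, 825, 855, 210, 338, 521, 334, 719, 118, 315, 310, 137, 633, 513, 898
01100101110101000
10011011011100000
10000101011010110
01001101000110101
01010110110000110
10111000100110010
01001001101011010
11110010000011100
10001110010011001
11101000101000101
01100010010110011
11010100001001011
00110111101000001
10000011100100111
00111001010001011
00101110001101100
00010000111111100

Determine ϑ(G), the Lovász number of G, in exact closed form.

N(898) = {825, 334, 719, 118, 315, 310, 137, 633}, |N(898)| = 8.
N(118) = {451, 970, 338, 719, 315, 310, 513, 898}, |N(118)| = 8.
deg(970) = 8; N(970) = {192, 210, 521, 719, 118, 310, 633, 513}.
deg(192) = 8; N(192) = {451, 970, 210, 521, 334, 719, 315, 137}.
8-regular, N=17; SR(17,8,3,4) — a Paley graph.
Distinct eigenvalues (to 4 d.p.): [8.0, 1.5616, -2.5616].
With N=17: ϑ(G) = 17·(-(-sqrt(17)/2 - 1/2))/(8−(-sqrt(17)/2 - 1/2)) = sqrt(17).
≈ 4.1231056 (to 7 d.p.).

sqrt(17)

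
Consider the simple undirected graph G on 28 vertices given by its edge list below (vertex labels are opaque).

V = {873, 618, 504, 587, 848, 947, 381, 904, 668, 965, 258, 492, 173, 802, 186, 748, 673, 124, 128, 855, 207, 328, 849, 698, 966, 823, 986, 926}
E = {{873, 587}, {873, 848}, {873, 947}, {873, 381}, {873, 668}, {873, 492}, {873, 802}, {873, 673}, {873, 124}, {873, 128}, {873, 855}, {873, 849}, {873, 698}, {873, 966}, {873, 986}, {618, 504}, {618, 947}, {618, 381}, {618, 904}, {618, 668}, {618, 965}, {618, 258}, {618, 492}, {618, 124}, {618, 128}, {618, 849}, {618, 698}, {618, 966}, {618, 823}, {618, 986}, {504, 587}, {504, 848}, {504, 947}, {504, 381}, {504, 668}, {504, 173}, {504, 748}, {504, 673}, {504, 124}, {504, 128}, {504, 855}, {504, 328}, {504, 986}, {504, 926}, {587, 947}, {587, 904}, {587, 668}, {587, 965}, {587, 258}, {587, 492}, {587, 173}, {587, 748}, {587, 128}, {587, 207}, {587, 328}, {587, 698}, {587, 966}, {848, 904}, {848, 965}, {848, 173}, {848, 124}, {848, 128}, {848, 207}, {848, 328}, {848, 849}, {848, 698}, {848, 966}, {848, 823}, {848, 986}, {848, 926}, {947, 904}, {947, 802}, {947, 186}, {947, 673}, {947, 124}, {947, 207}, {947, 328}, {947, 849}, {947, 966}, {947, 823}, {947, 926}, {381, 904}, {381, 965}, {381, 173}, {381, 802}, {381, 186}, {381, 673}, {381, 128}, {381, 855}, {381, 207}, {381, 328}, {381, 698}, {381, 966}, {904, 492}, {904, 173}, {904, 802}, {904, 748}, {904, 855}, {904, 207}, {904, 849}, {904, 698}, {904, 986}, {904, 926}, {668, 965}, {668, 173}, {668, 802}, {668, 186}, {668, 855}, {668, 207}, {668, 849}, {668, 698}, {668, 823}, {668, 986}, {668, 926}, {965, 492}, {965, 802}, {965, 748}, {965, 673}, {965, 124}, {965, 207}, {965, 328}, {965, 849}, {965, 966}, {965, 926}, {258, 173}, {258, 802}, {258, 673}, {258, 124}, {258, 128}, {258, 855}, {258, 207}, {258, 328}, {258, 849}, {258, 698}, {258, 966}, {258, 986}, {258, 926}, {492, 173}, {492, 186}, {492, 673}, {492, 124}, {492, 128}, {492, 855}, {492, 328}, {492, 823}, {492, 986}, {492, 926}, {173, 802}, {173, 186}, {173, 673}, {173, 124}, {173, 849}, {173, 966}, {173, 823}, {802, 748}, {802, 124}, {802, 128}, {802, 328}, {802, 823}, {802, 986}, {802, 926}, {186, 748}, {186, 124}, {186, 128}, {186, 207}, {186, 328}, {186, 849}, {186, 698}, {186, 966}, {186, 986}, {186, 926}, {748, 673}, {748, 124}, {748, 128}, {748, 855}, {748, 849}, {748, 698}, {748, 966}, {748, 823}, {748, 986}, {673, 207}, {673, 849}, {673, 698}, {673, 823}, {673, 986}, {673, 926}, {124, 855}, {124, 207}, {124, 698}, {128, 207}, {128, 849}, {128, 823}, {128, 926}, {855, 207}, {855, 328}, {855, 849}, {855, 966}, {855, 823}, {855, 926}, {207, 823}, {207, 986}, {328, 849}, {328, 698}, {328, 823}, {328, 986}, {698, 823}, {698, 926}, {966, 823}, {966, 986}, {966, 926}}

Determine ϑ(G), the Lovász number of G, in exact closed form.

7

Vertex 328 has 15 neighbors: 504, 587, 848, 947, 381, 965, 258, 492, 802, 186, 855, 849, 698, 823, 986.
N(947) = {873, 618, 504, 587, 904, 802, 186, 673, 124, 207, 328, 849, 966, 823, 926}, |N(947)| = 15.
N(698) = {873, 618, 587, 848, 381, 904, 668, 258, 186, 748, 673, 124, 328, 823, 926}, |N(698)| = 15.
Vertex 904 has 15 neighbors: 618, 587, 848, 947, 381, 492, 173, 802, 748, 855, 207, 849, 698, 986, 926.
15-regular, N=28; Kneser K(8,2) on C(8,2)=28 vertices.
A has 3 distinct eigenvalues ≈ [15.0, 1.0, -5.0].
λ_max=15, λ_min=-5; ϑ = −28·λ_min/(λ_max−λ_min) = 7.
≈ 7.00000 (to 5 d.p.).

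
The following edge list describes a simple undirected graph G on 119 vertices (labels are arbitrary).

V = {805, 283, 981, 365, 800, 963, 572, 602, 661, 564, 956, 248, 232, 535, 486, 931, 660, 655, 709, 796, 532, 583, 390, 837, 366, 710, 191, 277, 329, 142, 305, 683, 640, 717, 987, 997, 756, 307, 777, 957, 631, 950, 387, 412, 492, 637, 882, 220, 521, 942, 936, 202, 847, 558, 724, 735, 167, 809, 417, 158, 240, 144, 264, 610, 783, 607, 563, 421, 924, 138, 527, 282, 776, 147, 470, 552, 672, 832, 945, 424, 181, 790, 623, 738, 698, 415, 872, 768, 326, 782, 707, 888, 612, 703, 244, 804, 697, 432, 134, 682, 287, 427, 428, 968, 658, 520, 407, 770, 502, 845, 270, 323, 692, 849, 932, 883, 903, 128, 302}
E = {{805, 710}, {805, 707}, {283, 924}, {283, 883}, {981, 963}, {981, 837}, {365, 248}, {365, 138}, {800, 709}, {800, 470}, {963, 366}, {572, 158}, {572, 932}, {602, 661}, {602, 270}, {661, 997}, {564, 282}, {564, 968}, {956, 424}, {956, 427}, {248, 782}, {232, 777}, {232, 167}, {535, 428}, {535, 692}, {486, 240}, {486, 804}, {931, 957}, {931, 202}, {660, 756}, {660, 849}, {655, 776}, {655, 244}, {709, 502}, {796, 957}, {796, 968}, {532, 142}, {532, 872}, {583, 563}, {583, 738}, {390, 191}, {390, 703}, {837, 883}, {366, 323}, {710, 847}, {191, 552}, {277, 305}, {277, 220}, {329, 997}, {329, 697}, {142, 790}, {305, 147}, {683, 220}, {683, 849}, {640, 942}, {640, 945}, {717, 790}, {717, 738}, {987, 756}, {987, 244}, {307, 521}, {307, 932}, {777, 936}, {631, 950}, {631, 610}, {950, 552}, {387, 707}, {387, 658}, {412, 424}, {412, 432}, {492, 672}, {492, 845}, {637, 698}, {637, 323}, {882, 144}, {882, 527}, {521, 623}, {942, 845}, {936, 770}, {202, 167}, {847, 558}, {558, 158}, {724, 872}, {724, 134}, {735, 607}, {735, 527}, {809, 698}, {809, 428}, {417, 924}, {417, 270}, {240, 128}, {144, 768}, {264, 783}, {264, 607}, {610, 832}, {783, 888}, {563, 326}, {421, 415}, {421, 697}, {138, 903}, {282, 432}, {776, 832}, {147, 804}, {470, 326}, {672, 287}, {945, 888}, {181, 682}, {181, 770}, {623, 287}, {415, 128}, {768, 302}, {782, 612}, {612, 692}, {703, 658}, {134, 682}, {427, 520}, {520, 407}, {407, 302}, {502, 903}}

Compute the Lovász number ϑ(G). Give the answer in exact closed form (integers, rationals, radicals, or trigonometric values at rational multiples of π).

Vertex 987 has 2 neighbors: 756, 244.
N(660) = {756, 849}, |N(660)| = 2.
Vertex 181 has 2 neighbors: 682, 770.
deg(572) = 2; N(572) = {158, 932}.
deg(v) = 2 for all v (|V|=119); this is C_{119}, the 119-cycle.
The 60 distinct eigenvalues: [2.0, 1.997213, 1.988859, 1.974962, 1.95556, 1.930708, 1.900475, 1.864944, 1.824216, 1.778403, 1.727634, 1.672049, 1.611804, 1.547067, 1.478018, 1.404849, 1.327765, 1.24698, 1.162719, 1.075218, 0.984719, 0.891477, 0.795749, 0.697804, 0.597914, 0.496357, 0.393417, 0.28938, 0.184537, 0.079179, -0.026399, -0.131904, -0.237041, -0.341517, -0.445042, -0.547326, -0.648085, -0.747037, -0.843907, -0.938425, -1.030328, -1.119358, -1.205269, -1.287821, -1.366783, -1.441936, -1.51307, -1.579986, -1.642499, -1.700434, -1.75363, -1.801938, -1.845223, -1.883366, -1.916259, -1.943812, -1.965946, -1.982601, -1.993731, -1.999303].
ϑ = −N·λ_min/(λ_max−λ_min) = −119·(-2*cos(pi/119))/(2−(-2*cos(pi/119))) = 119*cos(pi/119)/(cos(pi/119) + 1).
Numerically 59.489632.
α=59, χ(Ḡ)=60; ϑ=119*cos(pi/119)/(cos(pi/119) + 1) lies between (both strict).

119*cos(pi/119)/(cos(pi/119) + 1)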